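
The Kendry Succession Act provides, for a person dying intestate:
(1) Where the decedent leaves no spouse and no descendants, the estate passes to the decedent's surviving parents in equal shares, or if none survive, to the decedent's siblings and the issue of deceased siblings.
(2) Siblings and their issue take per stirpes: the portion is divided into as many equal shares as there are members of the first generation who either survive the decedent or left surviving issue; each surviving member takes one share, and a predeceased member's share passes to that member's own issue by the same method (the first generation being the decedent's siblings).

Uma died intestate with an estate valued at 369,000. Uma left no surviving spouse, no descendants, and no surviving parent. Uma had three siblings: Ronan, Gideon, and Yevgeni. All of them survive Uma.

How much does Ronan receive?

Ronan receives 123,000.

The entire 369,000 passes to the siblings and their issue.
That amount (369,000) is divided into 3 shares of 123,000: Ronan, Gideon, and Yevgeni each take 123,000.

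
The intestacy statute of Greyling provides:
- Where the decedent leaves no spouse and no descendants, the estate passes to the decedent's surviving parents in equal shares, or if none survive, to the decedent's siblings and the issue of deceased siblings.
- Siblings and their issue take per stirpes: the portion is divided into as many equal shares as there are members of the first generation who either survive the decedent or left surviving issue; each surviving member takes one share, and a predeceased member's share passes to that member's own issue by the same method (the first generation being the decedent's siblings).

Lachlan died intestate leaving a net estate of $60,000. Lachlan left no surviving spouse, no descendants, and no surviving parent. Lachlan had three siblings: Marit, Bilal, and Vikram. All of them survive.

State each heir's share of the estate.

The entire $60,000 passes to the siblings and their issue.
That amount ($60,000) is divided into 3 shares of $20,000: Marit, Bilal, and Vikram each take $20,000.

Marit: $20,000; Bilal: $20,000; Vikram: $20,000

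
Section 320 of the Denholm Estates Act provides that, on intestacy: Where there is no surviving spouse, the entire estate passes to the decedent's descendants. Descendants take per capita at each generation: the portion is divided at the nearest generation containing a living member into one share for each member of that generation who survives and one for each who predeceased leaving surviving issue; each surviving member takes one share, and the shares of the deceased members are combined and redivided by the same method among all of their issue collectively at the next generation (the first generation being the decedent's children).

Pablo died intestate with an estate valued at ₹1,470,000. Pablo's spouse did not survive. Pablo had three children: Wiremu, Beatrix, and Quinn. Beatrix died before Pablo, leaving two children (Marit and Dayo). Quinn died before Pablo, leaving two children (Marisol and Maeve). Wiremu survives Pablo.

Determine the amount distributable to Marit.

Marit receives ₹245,000.

The entire ₹1,470,000 passes to the descendants.
That amount (₹1,470,000) is divided at the children's generation into 3 shares of ₹490,000. Wiremu takes ₹490,000. The 2 shares of the deceased (Beatrix and Quinn) are combined into a pool of ₹980,000.
That pool (₹980,000) is divided at the grandchildren's generation equally among Marit, Dayo, Marisol, and Maeve: ₹245,000 each.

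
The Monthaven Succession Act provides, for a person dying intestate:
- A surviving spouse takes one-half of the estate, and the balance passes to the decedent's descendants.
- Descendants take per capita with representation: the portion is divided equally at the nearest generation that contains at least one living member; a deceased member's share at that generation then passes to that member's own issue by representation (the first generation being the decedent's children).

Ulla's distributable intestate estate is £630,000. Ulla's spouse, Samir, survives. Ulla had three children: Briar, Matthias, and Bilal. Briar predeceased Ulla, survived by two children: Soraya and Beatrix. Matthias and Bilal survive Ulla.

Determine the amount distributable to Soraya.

Soraya receives £52,500.

Samir takes one-half of £630,000 = £315,000. The remaining £315,000 passes to the descendants.
The descendants' portion (£315,000) is divided into 3 shares of £105,000: Matthias and Bilal each take £105,000; Briar's £105,000 share passes to Briar's issue.
Briar's share (£105,000) is divided into 2 shares of £52,500: Soraya and Beatrix each take £52,500.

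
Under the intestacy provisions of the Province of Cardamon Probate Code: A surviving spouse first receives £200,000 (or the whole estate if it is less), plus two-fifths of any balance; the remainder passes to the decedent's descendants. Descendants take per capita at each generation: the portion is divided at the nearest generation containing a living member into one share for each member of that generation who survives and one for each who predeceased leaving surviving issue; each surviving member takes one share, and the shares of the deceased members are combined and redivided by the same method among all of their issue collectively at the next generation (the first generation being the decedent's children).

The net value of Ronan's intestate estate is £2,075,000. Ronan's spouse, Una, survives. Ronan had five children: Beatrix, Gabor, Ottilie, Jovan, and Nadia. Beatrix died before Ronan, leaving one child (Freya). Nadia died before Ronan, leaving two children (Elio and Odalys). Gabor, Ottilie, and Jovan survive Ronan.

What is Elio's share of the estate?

Una first takes £200,000, leaving a balance of £1,875,000. Una then takes two-fifths of the balance (£750,000), for a total of £950,000. The remaining £1,125,000 passes to the descendants.
The descendants' portion (£1,125,000) is divided at the children's generation into 5 shares of £225,000. Gabor, Ottilie, and Jovan each take £225,000. The 2 shares of the deceased (Beatrix and Nadia) are combined into a pool of £450,000.
That pool (£450,000) is divided at the grandchildren's generation equally among Freya, Elio, and Odalys: £150,000 each.

Elio receives £150,000.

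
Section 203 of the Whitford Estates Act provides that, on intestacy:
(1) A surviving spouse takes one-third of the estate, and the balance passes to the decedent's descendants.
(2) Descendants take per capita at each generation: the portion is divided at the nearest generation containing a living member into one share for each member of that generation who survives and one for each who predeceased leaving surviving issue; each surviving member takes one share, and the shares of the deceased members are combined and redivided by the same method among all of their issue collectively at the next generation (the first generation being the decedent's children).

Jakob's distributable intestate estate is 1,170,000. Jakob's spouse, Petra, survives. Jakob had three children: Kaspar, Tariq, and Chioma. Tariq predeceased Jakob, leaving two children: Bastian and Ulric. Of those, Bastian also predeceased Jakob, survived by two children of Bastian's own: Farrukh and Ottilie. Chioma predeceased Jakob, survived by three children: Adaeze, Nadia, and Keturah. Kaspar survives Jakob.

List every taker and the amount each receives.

Petra: 390,000; Kaspar: 260,000; Farrukh: 52,000; Ottilie: 52,000; Ulric: 104,000; Adaeze: 104,000; Nadia: 104,000; Keturah: 104,000

Petra takes one-third of 1,170,000 = 390,000. The remaining 780,000 passes to the descendants.
The descendants' portion (780,000) is divided at the children's generation into 3 shares of 260,000. Kaspar takes 260,000. The 2 shares of the deceased (Tariq and Chioma) are combined into a pool of 520,000.
That pool (520,000) is divided at the grandchildren's generation into 5 shares of 104,000. Ulric, Adaeze, Nadia, and Keturah each take 104,000. The remaining share for the deceased Bastian (104,000) is carried to the next generation.
That pool (104,000) is divided at the great-grandchildren's generation equally among Farrukh and Ottilie: 52,000 each.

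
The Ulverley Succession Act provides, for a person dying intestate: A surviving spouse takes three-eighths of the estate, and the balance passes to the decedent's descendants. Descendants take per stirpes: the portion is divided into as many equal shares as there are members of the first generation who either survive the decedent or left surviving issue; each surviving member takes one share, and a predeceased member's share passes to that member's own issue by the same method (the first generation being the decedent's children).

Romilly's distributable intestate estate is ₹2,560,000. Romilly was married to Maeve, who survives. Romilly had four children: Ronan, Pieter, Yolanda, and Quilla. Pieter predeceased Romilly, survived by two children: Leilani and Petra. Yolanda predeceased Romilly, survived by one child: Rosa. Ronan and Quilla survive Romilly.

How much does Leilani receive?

Leilani receives ₹200,000.

Maeve takes three-eighths of ₹2,560,000 = ₹960,000. The remaining ₹1,600,000 passes to the descendants.
The descendants' portion (₹1,600,000) is divided into 4 shares of ₹400,000: Ronan and Quilla each take ₹400,000; Pieter's ₹400,000 share passes to Pieter's issue; Yolanda's ₹400,000 share passes to Yolanda's issue.
Pieter's share (₹400,000) is divided into 2 shares of ₹200,000: Leilani and Petra each take ₹200,000.
Yolanda's share (₹400,000) passes entirely to Rosa.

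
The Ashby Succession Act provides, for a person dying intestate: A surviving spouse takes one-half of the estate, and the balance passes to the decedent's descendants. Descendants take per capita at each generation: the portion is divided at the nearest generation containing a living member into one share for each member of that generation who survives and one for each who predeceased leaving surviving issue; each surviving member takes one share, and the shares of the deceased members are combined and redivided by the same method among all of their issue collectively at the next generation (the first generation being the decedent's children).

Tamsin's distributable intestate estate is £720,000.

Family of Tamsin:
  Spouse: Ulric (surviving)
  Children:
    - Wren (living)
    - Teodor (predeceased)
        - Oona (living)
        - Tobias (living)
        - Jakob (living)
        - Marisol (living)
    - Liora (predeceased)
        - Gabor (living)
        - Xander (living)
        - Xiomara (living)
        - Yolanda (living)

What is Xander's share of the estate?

Ulric takes one-half of £720,000 = £360,000. The remaining £360,000 passes to the descendants.
The descendants' portion (£360,000) is divided at the children's generation into 3 shares of £120,000. Wren takes £120,000. The 2 shares of the deceased (Teodor and Liora) are combined into a pool of £240,000.
That pool (£240,000) is divided at the grandchildren's generation equally among Oona, Tobias, Jakob, Marisol, Gabor, Xander, Xiomara, and Yolanda: £30,000 each.

Xander receives £30,000.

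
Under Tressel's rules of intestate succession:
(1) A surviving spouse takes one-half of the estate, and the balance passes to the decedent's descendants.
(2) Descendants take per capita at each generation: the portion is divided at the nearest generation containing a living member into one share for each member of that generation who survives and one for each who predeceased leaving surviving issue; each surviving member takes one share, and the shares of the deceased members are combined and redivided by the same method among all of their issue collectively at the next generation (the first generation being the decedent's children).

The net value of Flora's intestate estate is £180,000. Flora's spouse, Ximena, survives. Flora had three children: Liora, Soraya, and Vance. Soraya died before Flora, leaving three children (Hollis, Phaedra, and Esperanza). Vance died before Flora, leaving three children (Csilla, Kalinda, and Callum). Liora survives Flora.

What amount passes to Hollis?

Hollis receives £10,000.

Ximena takes one-half of £180,000 = £90,000. The remaining £90,000 passes to the descendants.
The descendants' portion (£90,000) is divided at the children's generation into 3 shares of £30,000. Liora takes £30,000. The 2 shares of the deceased (Soraya and Vance) are combined into a pool of £60,000.
That pool (£60,000) is divided at the grandchildren's generation equally among Hollis, Phaedra, Esperanza, Csilla, Kalinda, and Callum: £10,000 each.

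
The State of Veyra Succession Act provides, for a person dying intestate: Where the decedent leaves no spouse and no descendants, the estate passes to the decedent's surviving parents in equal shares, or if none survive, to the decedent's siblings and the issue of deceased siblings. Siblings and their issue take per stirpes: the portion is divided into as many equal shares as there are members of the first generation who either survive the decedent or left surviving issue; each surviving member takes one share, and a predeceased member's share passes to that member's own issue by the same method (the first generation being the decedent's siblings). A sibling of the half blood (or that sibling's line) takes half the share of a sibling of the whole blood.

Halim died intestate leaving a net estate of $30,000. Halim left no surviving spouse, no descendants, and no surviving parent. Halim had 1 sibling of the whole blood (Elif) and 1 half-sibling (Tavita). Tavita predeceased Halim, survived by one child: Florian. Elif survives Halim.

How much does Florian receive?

The entire $30,000 passes to the siblings and their issue.
Counting each half-blood sibling's line as half a unit, there are 3/2 units in $30,000, so one unit is $20,000. Whole-blood lines (Elif) take $20,000 each; half-blood lines (Tavita) take $10,000 each.
Tavita's share ($10,000) passes entirely to Florian.

Florian receives $10,000.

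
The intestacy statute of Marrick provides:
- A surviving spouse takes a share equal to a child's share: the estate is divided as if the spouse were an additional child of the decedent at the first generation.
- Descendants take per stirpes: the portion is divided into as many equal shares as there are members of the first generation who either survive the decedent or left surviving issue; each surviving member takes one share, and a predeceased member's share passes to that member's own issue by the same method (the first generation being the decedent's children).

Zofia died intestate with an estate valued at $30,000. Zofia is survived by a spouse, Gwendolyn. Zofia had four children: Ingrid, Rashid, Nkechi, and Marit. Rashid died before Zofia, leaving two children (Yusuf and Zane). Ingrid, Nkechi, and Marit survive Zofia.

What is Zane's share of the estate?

The spouse counts as an additional share at the children's level, so there are 5 primary shares of $6,000. Gwendolyn takes one such share ($6,000).
The children's combined portion ($24,000) is divided into 4 shares of $6,000: Ingrid, Nkechi, and Marit each take $6,000; Rashid's $6,000 share passes to Rashid's issue.
Rashid's share ($6,000) is divided into 2 shares of $3,000: Yusuf and Zane each take $3,000.

Zane receives $3,000.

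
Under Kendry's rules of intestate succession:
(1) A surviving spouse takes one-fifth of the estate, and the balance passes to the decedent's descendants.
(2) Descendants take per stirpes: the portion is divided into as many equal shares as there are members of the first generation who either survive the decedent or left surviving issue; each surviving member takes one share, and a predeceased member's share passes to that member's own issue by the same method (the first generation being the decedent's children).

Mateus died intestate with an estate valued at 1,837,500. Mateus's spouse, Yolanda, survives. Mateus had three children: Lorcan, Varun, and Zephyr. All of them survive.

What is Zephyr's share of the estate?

Yolanda takes one-fifth of 1,837,500 = 367,500. The remaining 1,470,000 passes to the descendants.
The descendants' portion (1,470,000) is divided into 3 shares of 490,000: Lorcan, Varun, and Zephyr each take 490,000.

Zephyr receives 490,000.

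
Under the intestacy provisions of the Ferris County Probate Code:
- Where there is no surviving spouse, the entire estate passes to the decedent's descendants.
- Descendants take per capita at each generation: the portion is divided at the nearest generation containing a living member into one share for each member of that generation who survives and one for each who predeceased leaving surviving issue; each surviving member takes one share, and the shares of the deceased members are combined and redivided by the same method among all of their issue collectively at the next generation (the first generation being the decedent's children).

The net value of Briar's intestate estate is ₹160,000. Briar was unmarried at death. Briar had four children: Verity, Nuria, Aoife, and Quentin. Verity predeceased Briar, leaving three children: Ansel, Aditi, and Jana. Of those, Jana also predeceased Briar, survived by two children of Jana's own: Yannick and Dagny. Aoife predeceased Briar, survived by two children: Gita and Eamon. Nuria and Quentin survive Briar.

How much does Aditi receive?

The entire ₹160,000 passes to the descendants.
That amount (₹160,000) is divided at the children's generation into 4 shares of ₹40,000. Nuria and Quentin each take ₹40,000. The 2 shares of the deceased (Verity and Aoife) are combined into a pool of ₹80,000.
That pool (₹80,000) is divided at the grandchildren's generation into 5 shares of ₹16,000. Ansel, Aditi, Gita, and Eamon each take ₹16,000. The remaining share for the deceased Jana (₹16,000) is carried to the next generation.
That pool (₹16,000) is divided at the great-grandchildren's generation equally among Yannick and Dagny: ₹8,000 each.

Aditi receives ₹16,000.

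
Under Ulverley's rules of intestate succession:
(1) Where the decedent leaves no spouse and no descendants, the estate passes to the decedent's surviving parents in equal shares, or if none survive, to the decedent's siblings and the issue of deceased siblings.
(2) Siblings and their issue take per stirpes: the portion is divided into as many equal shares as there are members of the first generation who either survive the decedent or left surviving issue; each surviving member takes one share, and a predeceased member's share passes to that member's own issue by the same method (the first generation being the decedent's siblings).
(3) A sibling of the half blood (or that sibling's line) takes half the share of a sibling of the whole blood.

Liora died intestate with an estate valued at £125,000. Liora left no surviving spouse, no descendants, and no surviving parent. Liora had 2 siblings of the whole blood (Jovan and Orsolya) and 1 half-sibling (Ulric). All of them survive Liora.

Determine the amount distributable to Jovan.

Jovan receives £50,000.

The entire £125,000 passes to the siblings and their issue.
Counting each half-blood sibling's line as half a unit, there are 5/2 units in £125,000, so one unit is £50,000. Whole-blood lines (Jovan and Orsolya) take £50,000 each; half-blood lines (Ulric) take £25,000 each.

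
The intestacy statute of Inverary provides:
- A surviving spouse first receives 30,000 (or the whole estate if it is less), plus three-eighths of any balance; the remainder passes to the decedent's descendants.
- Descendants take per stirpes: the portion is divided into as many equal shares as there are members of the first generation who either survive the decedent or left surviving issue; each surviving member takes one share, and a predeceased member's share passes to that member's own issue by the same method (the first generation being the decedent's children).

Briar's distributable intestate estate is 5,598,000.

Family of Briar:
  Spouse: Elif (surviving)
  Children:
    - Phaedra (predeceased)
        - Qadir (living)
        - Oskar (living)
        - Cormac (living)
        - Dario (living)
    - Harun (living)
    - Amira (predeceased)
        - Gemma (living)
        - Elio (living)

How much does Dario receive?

Dario receives 290,000.

Elif first takes 30,000, leaving a balance of 5,568,000. Elif then takes three-eighths of the balance (2,088,000), for a total of 2,118,000. The remaining 3,480,000 passes to the descendants.
The descendants' portion (3,480,000) is divided into 3 shares of 1,160,000: Harun takes 1,160,000; Phaedra's 1,160,000 share passes to Phaedra's issue; Amira's 1,160,000 share passes to Amira's issue.
Phaedra's share (1,160,000) is divided into 4 shares of 290,000: Qadir, Oskar, Cormac, and Dario each take 290,000.
Amira's share (1,160,000) is divided into 2 shares of 580,000: Gemma and Elio each take 580,000.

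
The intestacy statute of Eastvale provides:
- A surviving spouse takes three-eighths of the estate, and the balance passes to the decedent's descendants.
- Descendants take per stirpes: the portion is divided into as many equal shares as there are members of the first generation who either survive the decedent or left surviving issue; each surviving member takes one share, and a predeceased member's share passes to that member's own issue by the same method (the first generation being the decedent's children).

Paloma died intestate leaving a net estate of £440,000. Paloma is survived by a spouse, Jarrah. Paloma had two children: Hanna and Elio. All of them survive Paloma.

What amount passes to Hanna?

Hanna receives £137,500.

Jarrah takes three-eighths of £440,000 = £165,000. The remaining £275,000 passes to the descendants.
The descendants' portion (£275,000) is divided into 2 shares of £137,500: Hanna and Elio each take £137,500.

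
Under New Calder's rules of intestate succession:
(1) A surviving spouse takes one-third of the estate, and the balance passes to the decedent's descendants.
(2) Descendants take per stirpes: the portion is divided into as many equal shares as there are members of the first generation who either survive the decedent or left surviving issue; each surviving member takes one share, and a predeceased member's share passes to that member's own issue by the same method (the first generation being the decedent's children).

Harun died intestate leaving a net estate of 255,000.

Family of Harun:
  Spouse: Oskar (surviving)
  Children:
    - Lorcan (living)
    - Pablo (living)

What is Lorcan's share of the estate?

Oskar takes one-third of 255,000 = 85,000. The remaining 170,000 passes to the descendants.
The descendants' portion (170,000) is divided into 2 shares of 85,000: Lorcan and Pablo each take 85,000.

Lorcan receives 85,000.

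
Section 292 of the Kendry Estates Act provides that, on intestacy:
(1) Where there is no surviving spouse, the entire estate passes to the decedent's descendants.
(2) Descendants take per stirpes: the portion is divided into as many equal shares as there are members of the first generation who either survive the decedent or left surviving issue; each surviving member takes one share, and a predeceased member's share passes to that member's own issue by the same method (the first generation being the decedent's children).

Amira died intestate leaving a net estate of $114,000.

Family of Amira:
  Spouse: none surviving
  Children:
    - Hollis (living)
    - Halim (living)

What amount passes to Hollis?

Hollis receives $57,000.

The entire $114,000 passes to the descendants.
That amount ($114,000) is divided into 2 shares of $57,000: Hollis and Halim each take $57,000.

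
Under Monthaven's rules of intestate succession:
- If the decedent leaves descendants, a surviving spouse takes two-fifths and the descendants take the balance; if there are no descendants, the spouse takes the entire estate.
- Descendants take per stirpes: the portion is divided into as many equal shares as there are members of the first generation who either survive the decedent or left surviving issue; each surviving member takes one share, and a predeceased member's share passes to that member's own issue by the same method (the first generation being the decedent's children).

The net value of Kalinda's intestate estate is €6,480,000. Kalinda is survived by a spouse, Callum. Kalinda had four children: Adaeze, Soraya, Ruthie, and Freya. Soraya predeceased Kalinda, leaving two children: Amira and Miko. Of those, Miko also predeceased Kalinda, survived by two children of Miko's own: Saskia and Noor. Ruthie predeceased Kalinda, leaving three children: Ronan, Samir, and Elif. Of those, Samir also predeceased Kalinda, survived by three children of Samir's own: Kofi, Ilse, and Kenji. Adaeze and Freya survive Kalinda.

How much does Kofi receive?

Callum takes two-fifths of €6,480,000 = €2,592,000. The remaining €3,888,000 passes to the descendants.
The descendants' portion (€3,888,000) is divided into 4 shares of €972,000: Adaeze and Freya each take €972,000; Soraya's €972,000 share passes to Soraya's issue; Ruthie's €972,000 share passes to Ruthie's issue.
Soraya's share (€972,000) is divided into 2 shares of €486,000: Amira takes €486,000; Miko's €486,000 share passes to Miko's issue.
Miko's share (€486,000) is divided into 2 shares of €243,000: Saskia and Noor each take €243,000.
Ruthie's share (€972,000) is divided into 3 shares of €324,000: Ronan and Elif each take €324,000; Samir's €324,000 share passes to Samir's issue.
Samir's share (€324,000) is divided into 3 shares of €108,000: Kofi, Ilse, and Kenji each take €108,000.

Kofi receives €108,000.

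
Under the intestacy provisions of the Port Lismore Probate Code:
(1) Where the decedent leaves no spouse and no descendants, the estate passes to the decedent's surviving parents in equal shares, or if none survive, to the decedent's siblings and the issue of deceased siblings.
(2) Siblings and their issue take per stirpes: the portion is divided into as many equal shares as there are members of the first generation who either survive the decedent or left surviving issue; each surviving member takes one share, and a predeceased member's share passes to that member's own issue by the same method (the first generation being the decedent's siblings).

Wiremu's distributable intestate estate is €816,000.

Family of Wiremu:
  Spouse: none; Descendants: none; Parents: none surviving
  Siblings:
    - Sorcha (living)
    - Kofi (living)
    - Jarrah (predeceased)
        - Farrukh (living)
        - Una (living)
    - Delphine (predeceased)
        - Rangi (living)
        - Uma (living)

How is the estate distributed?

Sorcha: €204,000; Kofi: €204,000; Farrukh: €102,000; Una: €102,000; Rangi: €102,000; Uma: €102,000

The entire €816,000 passes to the siblings and their issue.
That amount (€816,000) is divided into 4 shares of €204,000: Sorcha and Kofi each take €204,000; Jarrah's €204,000 share passes to Jarrah's issue; Delphine's €204,000 share passes to Delphine's issue.
Jarrah's share (€204,000) is divided into 2 shares of €102,000: Farrukh and Una each take €102,000.
Delphine's share (€204,000) is divided into 2 shares of €102,000: Rangi and Uma each take €102,000.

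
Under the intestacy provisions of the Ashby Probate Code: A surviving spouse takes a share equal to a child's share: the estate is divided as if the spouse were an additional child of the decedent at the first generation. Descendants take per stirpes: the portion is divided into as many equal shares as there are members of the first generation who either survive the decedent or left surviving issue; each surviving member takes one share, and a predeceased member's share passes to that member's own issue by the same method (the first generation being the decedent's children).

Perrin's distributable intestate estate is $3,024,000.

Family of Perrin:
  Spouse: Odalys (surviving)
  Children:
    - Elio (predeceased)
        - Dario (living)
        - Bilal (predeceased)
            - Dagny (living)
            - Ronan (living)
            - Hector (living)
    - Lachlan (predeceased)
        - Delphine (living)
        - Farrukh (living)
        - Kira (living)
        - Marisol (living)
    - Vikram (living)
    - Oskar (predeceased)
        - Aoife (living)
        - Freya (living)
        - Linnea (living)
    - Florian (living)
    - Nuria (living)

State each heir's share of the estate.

The spouse counts as an additional share at the children's level, so there are 7 primary shares of $432,000. Odalys takes one such share ($432,000).
The children's combined portion ($2,592,000) is divided into 6 shares of $432,000: Vikram, Florian, and Nuria each take $432,000; Elio's $432,000 share passes to Elio's issue; Lachlan's $432,000 share passes to Lachlan's issue; Oskar's $432,000 share passes to Oskar's issue.
Elio's share ($432,000) is divided into 2 shares of $216,000: Dario takes $216,000; Bilal's $216,000 share passes to Bilal's issue.
Bilal's share ($216,000) is divided into 3 shares of $72,000: Dagny, Ronan, and Hector each take $72,000.
Lachlan's share ($432,000) is divided into 4 shares of $108,000: Delphine, Farrukh, Kira, and Marisol each take $108,000.
Oskar's share ($432,000) is divided into 3 shares of $144,000: Aoife, Freya, and Linnea each take $144,000.

Odalys: $432,000; Dario: $216,000; Dagny: $72,000; Ronan: $72,000; Hector: $72,000; Delphine: $108,000; Farrukh: $108,000; Kira: $108,000; Marisol: $108,000; Vikram: $432,000; Aoife: $144,000; Freya: $144,000; Linnea: $144,000; Florian: $432,000; Nuria: $432,000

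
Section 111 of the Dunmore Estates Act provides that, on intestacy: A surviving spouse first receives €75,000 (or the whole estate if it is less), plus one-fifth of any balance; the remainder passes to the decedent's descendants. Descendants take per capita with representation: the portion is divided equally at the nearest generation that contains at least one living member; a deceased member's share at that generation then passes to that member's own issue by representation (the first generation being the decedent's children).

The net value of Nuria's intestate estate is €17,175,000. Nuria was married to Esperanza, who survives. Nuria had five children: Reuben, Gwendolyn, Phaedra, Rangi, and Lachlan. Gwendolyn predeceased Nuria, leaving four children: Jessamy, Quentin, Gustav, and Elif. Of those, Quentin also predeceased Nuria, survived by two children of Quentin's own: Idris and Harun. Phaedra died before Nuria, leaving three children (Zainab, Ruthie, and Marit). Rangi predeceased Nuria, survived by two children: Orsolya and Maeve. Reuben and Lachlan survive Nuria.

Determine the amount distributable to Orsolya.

Esperanza first takes €75,000, leaving a balance of €17,100,000. Esperanza then takes one-fifth of the balance (€3,420,000), for a total of €3,495,000. The remaining €13,680,000 passes to the descendants.
The descendants' portion (€13,680,000) is divided into 5 shares of €2,736,000: Reuben and Lachlan each take €2,736,000; Gwendolyn's €2,736,000 share passes to Gwendolyn's issue; Phaedra's €2,736,000 share passes to Phaedra's issue; Rangi's €2,736,000 share passes to Rangi's issue.
Gwendolyn's share (€2,736,000) is divided into 4 shares of €684,000: Jessamy, Gustav, and Elif each take €684,000; Quentin's €684,000 share passes to Quentin's issue.
Quentin's share (€684,000) is divided into 2 shares of €342,000: Idris and Harun each take €342,000.
Phaedra's share (€2,736,000) is divided into 3 shares of €912,000: Zainab, Ruthie, and Marit each take €912,000.
Rangi's share (€2,736,000) is divided into 2 shares of €1,368,000: Orsolya and Maeve each take €1,368,000.

Orsolya receives €1,368,000.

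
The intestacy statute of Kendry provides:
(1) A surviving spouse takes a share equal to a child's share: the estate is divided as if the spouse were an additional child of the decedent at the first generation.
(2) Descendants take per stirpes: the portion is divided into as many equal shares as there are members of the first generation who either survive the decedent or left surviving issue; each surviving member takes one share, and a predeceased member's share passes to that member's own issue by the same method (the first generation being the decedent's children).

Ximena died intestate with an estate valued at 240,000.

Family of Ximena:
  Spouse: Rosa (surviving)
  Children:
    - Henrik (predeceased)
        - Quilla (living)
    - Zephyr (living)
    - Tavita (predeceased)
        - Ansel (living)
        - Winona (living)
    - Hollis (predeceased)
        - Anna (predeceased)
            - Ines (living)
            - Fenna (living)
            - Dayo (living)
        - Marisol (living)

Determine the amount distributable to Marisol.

Marisol receives 24,000.

The spouse counts as an additional share at the children's level, so there are 5 primary shares of 48,000. Rosa takes one such share (48,000).
The children's combined portion (192,000) is divided into 4 shares of 48,000: Zephyr takes 48,000; Henrik's 48,000 share passes to Henrik's issue; Tavita's 48,000 share passes to Tavita's issue; Hollis's 48,000 share passes to Hollis's issue.
Henrik's share (48,000) passes entirely to Quilla.
Tavita's share (48,000) is divided into 2 shares of 24,000: Ansel and Winona each take 24,000.
Hollis's share (48,000) is divided into 2 shares of 24,000: Marisol takes 24,000; Anna's 24,000 share passes to Anna's issue.
Anna's share (24,000) is divided into 3 shares of 8,000: Ines, Fenna, and Dayo each take 8,000.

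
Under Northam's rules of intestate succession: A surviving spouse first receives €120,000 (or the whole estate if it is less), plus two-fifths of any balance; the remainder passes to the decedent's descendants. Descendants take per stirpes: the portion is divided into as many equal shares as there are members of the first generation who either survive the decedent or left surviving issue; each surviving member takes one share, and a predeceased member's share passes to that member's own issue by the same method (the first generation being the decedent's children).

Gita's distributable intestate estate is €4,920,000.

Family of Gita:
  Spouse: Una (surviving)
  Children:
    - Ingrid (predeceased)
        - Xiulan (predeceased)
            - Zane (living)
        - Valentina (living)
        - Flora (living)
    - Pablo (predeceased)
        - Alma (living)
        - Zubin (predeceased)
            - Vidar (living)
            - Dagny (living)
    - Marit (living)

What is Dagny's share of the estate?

Una first takes €120,000, leaving a balance of €4,800,000. Una then takes two-fifths of the balance (€1,920,000), for a total of €2,040,000. The remaining €2,880,000 passes to the descendants.
The descendants' portion (€2,880,000) is divided into 3 shares of €960,000: Marit takes €960,000; Ingrid's €960,000 share passes to Ingrid's issue; Pablo's €960,000 share passes to Pablo's issue.
Ingrid's share (€960,000) is divided into 3 shares of €320,000: Valentina and Flora each take €320,000; Xiulan's €320,000 share passes to Xiulan's issue.
Xiulan's share (€320,000) passes entirely to Zane.
Pablo's share (€960,000) is divided into 2 shares of €480,000: Alma takes €480,000; Zubin's €480,000 share passes to Zubin's issue.
Zubin's share (€480,000) is divided into 2 shares of €240,000: Vidar and Dagny each take €240,000.

Dagny receives €240,000.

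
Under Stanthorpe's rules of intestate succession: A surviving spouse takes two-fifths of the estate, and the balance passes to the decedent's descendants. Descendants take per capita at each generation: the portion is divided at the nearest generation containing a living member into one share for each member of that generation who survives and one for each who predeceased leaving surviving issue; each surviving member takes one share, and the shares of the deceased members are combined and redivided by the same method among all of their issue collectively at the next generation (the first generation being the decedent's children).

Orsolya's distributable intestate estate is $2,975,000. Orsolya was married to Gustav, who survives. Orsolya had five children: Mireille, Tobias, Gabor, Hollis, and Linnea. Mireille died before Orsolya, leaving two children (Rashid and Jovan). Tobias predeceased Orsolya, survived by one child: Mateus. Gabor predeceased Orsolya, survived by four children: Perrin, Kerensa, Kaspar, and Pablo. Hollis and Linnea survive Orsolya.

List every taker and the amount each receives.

Gustav: $1,190,000; Rashid: $153,000; Jovan: $153,000; Mateus: $153,000; Perrin: $153,000; Kerensa: $153,000; Kaspar: $153,000; Pablo: $153,000; Hollis: $357,000; Linnea: $357,000

Gustav takes two-fifths of $2,975,000 = $1,190,000. The remaining $1,785,000 passes to the descendants.
The descendants' portion ($1,785,000) is divided at the children's generation into 5 shares of $357,000. Hollis and Linnea each take $357,000. The 3 shares of the deceased (Mireille, Tobias, and Gabor) are combined into a pool of $1,071,000.
That pool ($1,071,000) is divided at the grandchildren's generation equally among Rashid, Jovan, Mateus, Perrin, Kerensa, Kaspar, and Pablo: $153,000 each.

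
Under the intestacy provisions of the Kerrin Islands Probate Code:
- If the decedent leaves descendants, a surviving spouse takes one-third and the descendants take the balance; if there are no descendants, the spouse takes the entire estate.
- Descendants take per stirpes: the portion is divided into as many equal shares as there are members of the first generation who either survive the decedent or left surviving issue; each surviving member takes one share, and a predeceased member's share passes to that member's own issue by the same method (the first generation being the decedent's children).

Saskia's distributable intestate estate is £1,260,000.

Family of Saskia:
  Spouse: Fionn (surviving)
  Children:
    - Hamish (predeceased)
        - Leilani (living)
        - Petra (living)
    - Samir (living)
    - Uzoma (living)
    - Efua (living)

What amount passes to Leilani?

Fionn takes one-third of £1,260,000 = £420,000. The remaining £840,000 passes to the descendants.
The descendants' portion (£840,000) is divided into 4 shares of £210,000: Samir, Uzoma, and Efua each take £210,000; Hamish's £210,000 share passes to Hamish's issue.
Hamish's share (£210,000) is divided into 2 shares of £105,000: Leilani and Petra each take £105,000.

Leilani receives £105,000.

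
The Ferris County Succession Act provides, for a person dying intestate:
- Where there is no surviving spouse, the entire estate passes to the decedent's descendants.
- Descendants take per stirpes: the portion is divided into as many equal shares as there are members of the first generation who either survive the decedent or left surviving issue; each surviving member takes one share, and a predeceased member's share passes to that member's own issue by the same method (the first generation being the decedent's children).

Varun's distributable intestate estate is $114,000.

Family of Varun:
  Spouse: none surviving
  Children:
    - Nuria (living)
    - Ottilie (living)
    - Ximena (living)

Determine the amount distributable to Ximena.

Ximena receives $38,000.

The entire $114,000 passes to the descendants.
That amount ($114,000) is divided into 3 shares of $38,000: Nuria, Ottilie, and Ximena each take $38,000.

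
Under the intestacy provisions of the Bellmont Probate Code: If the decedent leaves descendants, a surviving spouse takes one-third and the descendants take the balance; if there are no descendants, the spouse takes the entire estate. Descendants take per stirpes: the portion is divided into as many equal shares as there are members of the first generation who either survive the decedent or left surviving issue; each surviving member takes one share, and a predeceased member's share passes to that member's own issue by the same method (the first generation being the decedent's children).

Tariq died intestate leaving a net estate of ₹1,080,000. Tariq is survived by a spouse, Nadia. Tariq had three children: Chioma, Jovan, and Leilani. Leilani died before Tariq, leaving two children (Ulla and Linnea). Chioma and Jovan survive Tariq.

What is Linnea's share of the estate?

Nadia takes one-third of ₹1,080,000 = ₹360,000. The remaining ₹720,000 passes to the descendants.
The descendants' portion (₹720,000) is divided into 3 shares of ₹240,000: Chioma and Jovan each take ₹240,000; Leilani's ₹240,000 share passes to Leilani's issue.
Leilani's share (₹240,000) is divided into 2 shares of ₹120,000: Ulla and Linnea each take ₹120,000.

Linnea receives ₹120,000.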